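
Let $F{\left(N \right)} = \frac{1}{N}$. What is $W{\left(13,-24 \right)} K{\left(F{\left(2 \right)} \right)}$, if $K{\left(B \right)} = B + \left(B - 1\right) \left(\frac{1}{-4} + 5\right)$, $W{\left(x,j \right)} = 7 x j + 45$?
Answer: $\frac{32085}{8} \approx 4010.6$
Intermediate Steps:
$W{\left(x,j \right)} = 45 + 7 j x$ ($W{\left(x,j \right)} = 7 j x + 45 = 45 + 7 j x$)
$K{\left(B \right)} = - \frac{19}{4} + \frac{23 B}{4}$ ($K{\left(B \right)} = B + \left(-1 + B\right) \left(- \frac{1}{4} + 5\right) = B + \left(-1 + B\right) \frac{19}{4} = B + \left(- \frac{19}{4} + \frac{19 B}{4}\right) = - \frac{19}{4} + \frac{23 B}{4}$)
$W{\left(13,-24 \right)} K{\left(F{\left(2 \right)} \right)} = \left(45 + 7 \left(-24\right) 13\right) \left(- \frac{19}{4} + \frac{23}{4 \cdot 2}\right) = \left(45 - 2184\right) \left(- \frac{19}{4} + \frac{23}{4} \cdot \frac{1}{2}\right) = - 2139 \left(- \frac{19}{4} + \frac{23}{8}\right) = \left(-2139\right) \left(- \frac{15}{8}\right) = \frac{32085}{8}$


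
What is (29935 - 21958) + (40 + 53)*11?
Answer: 9000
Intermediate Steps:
(29935 - 21958) + (40 + 53)*11 = 7977 + 93*11 = 7977 + 1023 = 9000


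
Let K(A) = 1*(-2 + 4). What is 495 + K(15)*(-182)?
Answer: 131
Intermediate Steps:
K(A) = 2 (K(A) = 1*2 = 2)
495 + K(15)*(-182) = 495 + 2*(-182) = 495 - 364 = 131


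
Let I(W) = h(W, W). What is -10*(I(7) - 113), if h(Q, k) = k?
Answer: 1060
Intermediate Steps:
I(W) = W
-10*(I(7) - 113) = -10*(7 - 113) = -10*(-106) = 1060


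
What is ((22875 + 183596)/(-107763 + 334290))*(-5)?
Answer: -44885/9849 ≈ -4.5573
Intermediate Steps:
((22875 + 183596)/(-107763 + 334290))*(-5) = (206471/226527)*(-5) = (206471*(1/226527))*(-5) = (8977/9849)*(-5) = -44885/9849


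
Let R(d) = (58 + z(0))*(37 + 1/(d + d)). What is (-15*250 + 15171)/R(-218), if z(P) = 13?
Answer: 1659852/381767 ≈ 4.3478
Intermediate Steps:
R(d) = 2627 + 71/(2*d) (R(d) = (58 + 13)*(37 + 1/(d + d)) = 71*(37 + 1/(2*d)) = 2627 + 71/(2*d))
(-15*250 + 15171)/R(-218) = (-15*250 + 15171)/(2627 + (71/2)/(-218)) = (-3750 + 15171)/(2627 + (71/2)*(-1/218)) = 11421/(2627 - 71/436) = 11421/(1145301/436) = 11421*(436/1145301) = 1659852/381767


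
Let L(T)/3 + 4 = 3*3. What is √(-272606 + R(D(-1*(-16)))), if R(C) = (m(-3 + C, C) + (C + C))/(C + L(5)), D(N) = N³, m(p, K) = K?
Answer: I*√4607078390558/4111 ≈ 522.11*I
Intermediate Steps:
L(T) = 15 (L(T) = -12 + 3*(3*3) = -12 + 3*9 = -12 + 27 = 15)
R(C) = 3*C/(15 + C) (R(C) = (C + (C + C))/(C + 15) = (C + 2*C)/(15 + C) = (3*C)/(15 + C) = 3*C/(15 + C))
√(-272606 + R(D(-1*(-16)))) = √(-272606 + 3*(-1*(-16))³/(15 + (-1*(-16))³)) = √(-272606 + 3*16³/(15 + 16³)) = √(-272606 + 3*4096/(15 + 4096)) = √(-272606 + 3*4096/4111) = √(-272606 + 3*4096*(1/4111)) = √(-272606 + 12288/4111) = √(-1120670978/4111) = I*√4607078390558/4111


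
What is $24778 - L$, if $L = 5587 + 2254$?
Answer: $16937$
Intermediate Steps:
$L = 7841$
$24778 - L = 24778 - 7841 = 16937$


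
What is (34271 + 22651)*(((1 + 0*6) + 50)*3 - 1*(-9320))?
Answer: 539222106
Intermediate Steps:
(34271 + 22651)*(((1 + 0*6) + 50)*3 - 1*(-9320)) = 56922*(((1 + 0) + 50)*3 + 9320) = 56922*((1 + 50)*3 + 9320) = 56922*(51*3 + 9320) = 56922*(153 + 9320) = 56922*9473 = 539222106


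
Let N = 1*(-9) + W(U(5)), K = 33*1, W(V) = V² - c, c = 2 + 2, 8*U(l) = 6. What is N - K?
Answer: -727/16 ≈ -45.438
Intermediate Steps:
U(l) = ¾ (U(l) = (⅛)*6 = ¾)
c = 4
W(V) = -4 + V² (W(V) = V² - 1*4 = V² - 4 = -4 + V²)
K = 33
N = -199/16 (N = 1*(-9) + (-4 + (¾)²) = -9 + (-4 + 9/16) = -9 - 55/16 = -199/16 ≈ -12.438)
N - K = -199/16 - 1*33 = -199/16 - 33 = -727/16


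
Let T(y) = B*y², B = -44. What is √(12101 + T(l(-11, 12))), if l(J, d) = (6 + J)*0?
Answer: √12101 ≈ 110.00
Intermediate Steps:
l(J, d) = 0
T(y) = -44*y²
√(12101 + T(l(-11, 12))) = √(12101 - 44*0²) = √(12101 - 44*0) = √(12101 + 0) = √12101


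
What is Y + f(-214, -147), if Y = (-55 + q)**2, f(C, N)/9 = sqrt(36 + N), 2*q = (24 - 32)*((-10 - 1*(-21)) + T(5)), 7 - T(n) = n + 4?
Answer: 8281 + 9*I*sqrt(111) ≈ 8281.0 + 94.821*I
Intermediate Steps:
T(n) = 3 - n (T(n) = 7 - (n + 4) = 7 - (4 + n) = 7 + (-4 - n) = 3 - n)
q = -36 (q = ((24 - 32)*((-10 - 1*(-21)) + (3 - 1*5)))/2 = (-8*((-10 + 21) + (3 - 5)))/2 = (-8*(11 - 2))/2 = (-8*9)/2 = (1/2)*(-72) = -36)
f(C, N) = 9*sqrt(36 + N)
Y = 8281 (Y = (-55 - 36)**2 = (-91)**2 = 8281)
Y + f(-214, -147) = 8281 + 9*sqrt(36 - 147) = 8281 + 9*sqrt(-111) = 8281 + 9*(I*sqrt(111)) = 8281 + 9*I*sqrt(111)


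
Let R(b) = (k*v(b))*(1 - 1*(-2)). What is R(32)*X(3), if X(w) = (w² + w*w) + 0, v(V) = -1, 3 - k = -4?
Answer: -378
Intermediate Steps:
k = 7 (k = 3 - 1*(-4) = 3 + 4 = 7)
R(b) = -21 (R(b) = (7*(-1))*(1 - 1*(-2)) = -7*(1 + 2) = -7*3 = -21)
X(w) = 2*w² (X(w) = (w² + w²) + 0 = 2*w² + 0 = 2*w²)
R(32)*X(3) = -42*3² = -42*9 = -21*18 = -378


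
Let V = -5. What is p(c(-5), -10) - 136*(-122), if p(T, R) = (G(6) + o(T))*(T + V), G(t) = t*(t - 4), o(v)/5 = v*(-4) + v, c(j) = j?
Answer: 15722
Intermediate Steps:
o(v) = -15*v (o(v) = 5*(v*(-4) + v) = 5*(-4*v + v) = 5*(-3*v) = -15*v)
G(t) = t*(-4 + t)
p(T, R) = (-5 + T)*(12 - 15*T) (p(T, R) = (6*(-4 + 6) - 15*T)*(T - 5) = (6*2 - 15*T)*(-5 + T) = (12 - 15*T)*(-5 + T) = (-5 + T)*(12 - 15*T))
p(c(-5), -10) - 136*(-122) = (-60 - 15*(-5)² + 87*(-5)) - 136*(-122) = (-60 - 15*25 - 435) + 16592 = (-60 - 375 - 435) + 16592 = -870 + 16592 = 15722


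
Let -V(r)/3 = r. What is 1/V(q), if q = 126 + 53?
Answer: -1/537 ≈ -0.0018622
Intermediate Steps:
q = 179
V(r) = -3*r
1/V(q) = 1/(-3*179) = 1/(-537) = -1/537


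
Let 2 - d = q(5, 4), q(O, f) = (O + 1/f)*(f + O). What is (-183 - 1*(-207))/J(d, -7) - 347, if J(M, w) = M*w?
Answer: -439553/1267 ≈ -346.92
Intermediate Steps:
q(O, f) = (O + f)*(O + 1/f) (q(O, f) = (O + 1/f)*(O + f) = (O + f)*(O + 1/f))
d = -181/4 (d = 2 - (1 + 5² + 5*4 + 5/4) = 2 - (1 + 25 + 20 + 5*(¼)) = 2 - (1 + 25 + 20 + 5/4) = 2 - 1*189/4 = 2 - 189/4 = -181/4 ≈ -45.250)
(-183 - 1*(-207))/J(d, -7) - 347 = (-183 - 1*(-207))/((-181/4*(-7))) - 347 = (-183 + 207)/(1267/4) - 347 = (4/1267)*24 - 347 = 96/1267 - 347 = -439553/1267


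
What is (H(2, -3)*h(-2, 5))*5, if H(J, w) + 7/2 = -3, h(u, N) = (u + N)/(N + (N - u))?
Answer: -65/8 ≈ -8.1250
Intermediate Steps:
h(u, N) = (N + u)/(-u + 2*N)
H(J, w) = -13/2 (H(J, w) = -7/2 - 3 = -13/2)
(H(2, -3)*h(-2, 5))*5 = -13*(5 - 2)/(2*(-1*(-2) + 2*5))*5 = -13*3/(2*(2 + 10))*5 = -13*3/(2*12)*5 = -13*3/24*5 = -13/2*¼*5 = -13/8*5 = -65/8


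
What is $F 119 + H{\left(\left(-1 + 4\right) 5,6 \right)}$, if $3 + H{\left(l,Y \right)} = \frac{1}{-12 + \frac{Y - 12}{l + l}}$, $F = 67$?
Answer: $\frac{486165}{61} \approx 7969.9$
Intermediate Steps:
$H{\left(l,Y \right)} = -3 + \frac{1}{-12 + \frac{-12 + Y}{2 l}}$ ($H{\left(l,Y \right)} = -3 + \frac{1}{-12 + \frac{Y - 12}{l + l}} = -3 + \frac{1}{-12 + \frac{-12 + Y}{2 l}}$)
$F 119 + H{\left(\left(-1 + 4\right) 5,6 \right)} = 67 \cdot 119 + \frac{-36 - 74 \left(-1 + 4\right) 5 + 3 \cdot 6}{12 - 6 + 24 \left(-1 + 4\right) 5} = 7973 + \frac{-36 - 74 \cdot 3 \cdot 5 + 18}{12 - 6 + 24 \cdot 3 \cdot 5} = 7973 + \frac{-36 - 1110 + 18}{12 - 6 + 24 \cdot 15} = 7973 + \frac{-36 - 1110 + 18}{12 - 6 + 360} = 7973 + \frac{1}{366} \left(-1128\right) = 7973 - \frac{188}{61} = \frac{486165}{61}$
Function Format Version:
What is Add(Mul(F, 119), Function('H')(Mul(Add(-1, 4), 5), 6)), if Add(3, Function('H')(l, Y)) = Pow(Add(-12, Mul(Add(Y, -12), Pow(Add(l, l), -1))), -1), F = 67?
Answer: Rational(486165, 61) ≈ 7969.9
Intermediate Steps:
Function('H')(l, Y) = Add(-3, Pow(Add(-12, Mul(Rational(1, 2), Pow(l, -1), Add(-12, Y))), -1)) (Function('H')(l, Y) = Add(-3, Pow(Add(-12, Mul(Add(Y, -12), Pow(Add(l, l), -1))), -1)) = Add(-3, Pow(Add(-12, Mul(Add(-12, Y), Pow(Mul(2, l), -1))), -1)) = Add(-3, Pow(Add(-12, Mul(Add(-12, Y), Mul(Rational(1, 2), Pow(l, -1)))), -1)) = Add(-3, Pow(Add(-12, Mul(Rational(1, 2), Pow(l, -1), Add(-12, Y))), -1)))
Add(Mul(F, 119), Function('H')(Mul(Add(-1, 4), 5), 6)) = Add(Mul(67, 119), Mul(Pow(Add(12, Mul(-1, 6), Mul(24, Mul(Add(-1, 4), 5))), -1), Add(-36, Mul(-74, Mul(Add(-1, 4), 5)), Mul(3, 6)))) = Add(7973, Mul(Pow(Add(12, -6, Mul(24, Mul(3, 5))), -1), Add(-36, Mul(-74, Mul(3, 5)), 18))) = Add(7973, Mul(Pow(Add(12, -6, Mul(24, 15)), -1), Add(-36, Mul(-74, 15), 18))) = Add(7973, Mul(Pow(Add(12, -6, 360), -1), Add(-36, -1110, 18))) = Add(7973, Mul(Pow(366, -1), -1128)) = Add(7973, Mul(Rational(1, 366), -1128)) = Add(7973, Rational(-188, 61)) = Rational(486165, 61)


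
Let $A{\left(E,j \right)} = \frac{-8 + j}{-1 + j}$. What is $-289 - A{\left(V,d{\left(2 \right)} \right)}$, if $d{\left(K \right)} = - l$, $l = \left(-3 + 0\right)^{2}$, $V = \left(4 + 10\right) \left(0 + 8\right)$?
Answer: $- \frac{2907}{10} \approx -290.7$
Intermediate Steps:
$V = 112$ ($V = 14 \cdot 8 = 112$)
$l = 9$ ($l = \left(-3\right)^{2} = 9$)
$d{\left(K \right)} = -9$ ($d{\left(K \right)} = \left(-1\right) 9 = -9$)
$A{\left(E,j \right)} = \frac{-8 + j}{-1 + j}$
$-289 - A{\left(V,d{\left(2 \right)} \right)} = -289 - \frac{-8 - 9}{-1 - 9} = -289 - \frac{1}{-10} \left(-17\right) = -289 - \left(- \frac{1}{10}\right) \left(-17\right) = -289 - \frac{17}{10} = - \frac{2907}{10}$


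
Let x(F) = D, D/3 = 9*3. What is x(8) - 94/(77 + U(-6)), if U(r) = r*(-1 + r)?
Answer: 9545/119 ≈ 80.210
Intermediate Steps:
D = 81 (D = 3*(9*3) = 3*27 = 81)
x(F) = 81
x(8) - 94/(77 + U(-6)) = 81 - 94/(77 - 6*(-1 - 6)) = 81 - 94/(77 - 6*(-7)) = 81 - 94/(77 + 42) = 81 - 94/119 = 9545/119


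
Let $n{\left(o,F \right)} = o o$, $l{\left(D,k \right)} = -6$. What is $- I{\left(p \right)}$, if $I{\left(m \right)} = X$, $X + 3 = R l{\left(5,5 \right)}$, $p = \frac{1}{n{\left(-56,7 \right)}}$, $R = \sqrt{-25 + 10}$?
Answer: $3 + 6 i \sqrt{15} \approx 3.0 + 23.238 i$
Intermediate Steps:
$n{\left(o,F \right)} = o^{2}$
$R = i \sqrt{15}$ ($R = \sqrt{-15} = i \sqrt{15} \approx 3.873 i$)
$p = \frac{1}{3136}$ ($p = \frac{1}{\left(-56\right)^{2}} = \frac{1}{3136} \approx 0.00031888$)
$X = -3 - 6 i \sqrt{15}$ ($X = -3 + i \sqrt{15} \left(-6\right) = -3 - 6 i \sqrt{15} \approx -3.0 - 23.238 i$)
$I{\left(m \right)} = -3 - 6 i \sqrt{15}$
$- I{\left(p \right)} = - (-3 - 6 i \sqrt{15}) = 3 + 6 i \sqrt{15}$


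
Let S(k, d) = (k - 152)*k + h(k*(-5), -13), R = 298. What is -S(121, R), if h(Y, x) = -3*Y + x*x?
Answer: 1767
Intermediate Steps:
h(Y, x) = x² - 3*Y (h(Y, x) = -3*Y + x² = x² - 3*Y)
S(k, d) = 169 + 15*k + k*(-152 + k) (S(k, d) = (k - 152)*k + ((-13)² - 3*k*(-5)) = (-152 + k)*k + (169 - (-15)*k) = k*(-152 + k) + (169 + 15*k) = 169 + 15*k + k*(-152 + k))
-S(121, R) = -(169 + 121² - 137*121) = -(169 + 14641 - 16577) = -1*(-1767) = 1767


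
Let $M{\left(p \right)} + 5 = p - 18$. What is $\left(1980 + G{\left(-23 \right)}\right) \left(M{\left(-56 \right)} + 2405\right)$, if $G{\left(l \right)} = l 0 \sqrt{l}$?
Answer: $4605480$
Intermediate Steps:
$M{\left(p \right)} = -23 + p$ ($M{\left(p \right)} = -5 + \left(p - 18\right) = -5 + \left(-18 + p\right) = -23 + p$)
$G{\left(l \right)} = 0$ ($G{\left(l \right)} = l 0 = 0$)
$\left(1980 + G{\left(-23 \right)}\right) \left(M{\left(-56 \right)} + 2405\right) = \left(1980 + 0\right) \left(\left(-23 - 56\right) + 2405\right) = 1980 \left(-79 + 2405\right) = 1980 \cdot 2326 = 4605480$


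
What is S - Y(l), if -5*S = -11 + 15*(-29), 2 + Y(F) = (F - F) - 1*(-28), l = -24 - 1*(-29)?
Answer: 316/5 ≈ 63.200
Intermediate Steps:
l = 5 (l = -24 + 29 = 5)
Y(F) = 26 (Y(F) = -2 + ((F - F) - 1*(-28)) = -2 + (0 + 28) = -2 + 28 = 26)
S = 446/5 (S = -(-11 + 15*(-29))/5 = -(-11 - 435)/5 = -⅕*(-446) = 446/5 ≈ 89.200)
S - Y(l) = 446/5 - 1*26 = 446/5 - 26 = 316/5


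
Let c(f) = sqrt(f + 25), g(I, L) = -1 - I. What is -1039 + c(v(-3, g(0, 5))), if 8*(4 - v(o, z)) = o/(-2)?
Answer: -1039 + sqrt(461)/4 ≈ -1033.6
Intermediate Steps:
v(o, z) = 4 + o/16 (v(o, z) = 4 - o/(8*(-2)) = 4 - o*(-1)/(8*2) = 4 - (-1)*o/16 = 4 + o/16)
c(f) = sqrt(25 + f)
-1039 + c(v(-3, g(0, 5))) = -1039 + sqrt(25 + (4 + (1/16)*(-3))) = -1039 + sqrt(25 + (4 - 3/16)) = -1039 + sqrt(25 + 61/16) = -1039 + sqrt(461/16) = -1039 + sqrt(461)/4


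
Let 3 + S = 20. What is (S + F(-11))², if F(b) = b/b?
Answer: 324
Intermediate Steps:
S = 17 (S = -3 + 20 = 17)
F(b) = 1
(S + F(-11))² = (17 + 1)² = 18² = 324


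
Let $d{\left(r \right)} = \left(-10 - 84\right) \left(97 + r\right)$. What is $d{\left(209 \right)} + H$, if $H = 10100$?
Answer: $-18664$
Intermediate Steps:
$d{\left(r \right)} = -9118 - 94 r$ ($d{\left(r \right)} = - 94 \left(97 + r\right) = -9118 - 94 r$)
$d{\left(209 \right)} + H = \left(-9118 - 19646\right) + 10100 = -28764 + 10100 = -18664$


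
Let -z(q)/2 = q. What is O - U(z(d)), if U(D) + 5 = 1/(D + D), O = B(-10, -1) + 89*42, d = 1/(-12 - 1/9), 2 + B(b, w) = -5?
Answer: 134387/36 ≈ 3733.0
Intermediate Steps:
B(b, w) = -7 (B(b, w) = -2 - 5 = -7)
d = -9/109 (d = 1/(-12 - 1*1/9) = 1/(-12 - 1/9) = 1/(-109/9) = -9/109 ≈ -0.082569)
z(q) = -2*q
O = 3731 (O = -7 + 89*42 = -7 + 3738 = 3731)
U(D) = -5 + 1/(2*D) (U(D) = -5 + 1/(D + D) = -5 + 1/(2*D))
O - U(z(d)) = 3731 - (-5 + 1/(2*((-2*(-9/109))))) = 3731 - (-5 + 1/(2*(18/109))) = 3731 - (-5 + (1/2)*(109/18)) = 3731 - (-5 + 109/36) = 3731 - 1*(-71/36) = 3731 + 71/36 = 134387/36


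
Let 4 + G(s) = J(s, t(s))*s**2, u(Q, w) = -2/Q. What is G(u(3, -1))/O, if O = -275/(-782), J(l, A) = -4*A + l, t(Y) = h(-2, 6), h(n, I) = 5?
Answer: -278392/7425 ≈ -37.494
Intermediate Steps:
t(Y) = 5
J(l, A) = l - 4*A
O = 275/782 (O = -275*(-1/782) = 275/782 ≈ 0.35166)
G(s) = -4 + s**2*(-20 + s) (G(s) = -4 + (s - 4*5)*s**2 = -4 + (s - 20)*s**2 = -4 + (-20 + s)*s**2 = -4 + s**2*(-20 + s))
G(u(3, -1))/O = (-4 + (-2/3)**2*(-20 - 2/3))/(275/782) = (-4 + (-2*1/3)**2*(-20 - 2*1/3))*(782/275) = (-4 + (-2/3)**2*(-20 - 2/3))*(782/275) = (-4 + (4/9)*(-62/3))*(782/275) = (-4 - 248/27)*(782/275) = -356/27*782/275 = -278392/7425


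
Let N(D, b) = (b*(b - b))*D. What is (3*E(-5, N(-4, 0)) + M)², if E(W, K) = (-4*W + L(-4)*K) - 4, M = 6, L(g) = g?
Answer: 2916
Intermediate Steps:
N(D, b) = 0 (N(D, b) = (b*0)*D = 0*D = 0)
E(W, K) = -4 - 4*K - 4*W (E(W, K) = (-4*W - 4*K) - 4 = (-4*K - 4*W) - 4 = -4 - 4*K - 4*W)
(3*E(-5, N(-4, 0)) + M)² = (3*(-4 - 4*0 - 4*(-5)) + 6)² = (3*(-4 + 0 + 20) + 6)² = (3*16 + 6)² = (48 + 6)² = 54² = 2916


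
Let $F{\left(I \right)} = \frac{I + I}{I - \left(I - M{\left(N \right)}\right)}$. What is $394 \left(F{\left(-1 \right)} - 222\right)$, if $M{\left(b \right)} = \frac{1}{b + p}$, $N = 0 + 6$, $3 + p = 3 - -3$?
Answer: $-94560$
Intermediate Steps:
$p = 3$ ($p = -3 + \left(3 - -3\right) = -3 + \left(3 + 3\right) = -3 + 6 = 3$)
$N = 6$
$M{\left(b \right)} = \frac{1}{3 + b}$ ($M{\left(b \right)} = \frac{1}{b + 3} = \frac{1}{3 + b}$)
$F{\left(I \right)} = 18 I$ ($F{\left(I \right)} = \frac{I + I}{I - \left(I - \frac{1}{3 + 6}\right)} = \frac{2 I}{I - \left(- \frac{1}{9} + I\right)} = 2 I \frac{1}{\frac{1}{9}} = 2 I 9 = 18 I$)
$394 \left(F{\left(-1 \right)} - 222\right) = 394 \left(18 \left(-1\right) - 222\right) = 394 \left(-18 - 222\right) = 394 \left(-240\right) = -94560$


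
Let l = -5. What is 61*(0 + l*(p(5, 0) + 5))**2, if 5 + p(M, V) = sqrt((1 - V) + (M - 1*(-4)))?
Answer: 15250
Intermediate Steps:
p(M, V) = -5 + sqrt(5 + M - V) (p(M, V) = -5 + sqrt((1 - V) + (M - 1*(-4))) = -5 + sqrt((1 - V) + (M + 4)) = -5 + sqrt((1 - V) + (4 + M)) = -5 + sqrt(5 + M - V))
61*(0 + l*(p(5, 0) + 5))**2 = 61*(0 - 5*((-5 + sqrt(5 + 5 - 1*0)) + 5))**2 = 61*(0 - 5*((-5 + sqrt(5 + 5 + 0)) + 5))**2 = 61*(0 - 5*((-5 + sqrt(10)) + 5))**2 = 61*(0 - 5*sqrt(10))**2 = 61*(-5*sqrt(10))**2 = 61*250 = 15250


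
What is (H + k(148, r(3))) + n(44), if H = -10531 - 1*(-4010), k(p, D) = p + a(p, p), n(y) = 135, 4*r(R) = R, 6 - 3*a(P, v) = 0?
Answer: -6236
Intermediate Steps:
a(P, v) = 2 (a(P, v) = 2 - ⅓*0 = 2 + 0 = 2)
r(R) = R/4
k(p, D) = 2 + p (k(p, D) = p + 2 = 2 + p)
H = -6521 (H = -10531 + 4010 = -6521)
(H + k(148, r(3))) + n(44) = (-6521 + (2 + 148)) + 135 = (-6521 + 150) + 135 = -6371 + 135 = -6236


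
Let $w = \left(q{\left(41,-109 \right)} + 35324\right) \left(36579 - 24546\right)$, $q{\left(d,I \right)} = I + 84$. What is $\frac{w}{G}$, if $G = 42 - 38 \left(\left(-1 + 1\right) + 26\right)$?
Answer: $- \frac{38613897}{86} \approx -4.49 \cdot 10^{5}$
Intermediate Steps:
$q{\left(d,I \right)} = 84 + I$
$G = -946$ ($G = 42 - 38 \left(0 + 26\right) = 42 - 988 = -946$)
$w = 424752867$ ($w = \left(\left(84 - 109\right) + 35324\right) \left(36579 - 24546\right) = \left(-25 + 35324\right) 12033 = 35299 \cdot 12033 = 424752867$)
$\frac{w}{G} = \frac{424752867}{-946} = 424752867 \left(- \frac{1}{946}\right) = - \frac{38613897}{86}$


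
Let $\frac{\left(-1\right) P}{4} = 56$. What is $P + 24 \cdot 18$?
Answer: $208$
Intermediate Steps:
$P = -224$ ($P = \left(-4\right) 56 = -224$)
$P + 24 \cdot 18 = -224 + 24 \cdot 18 = -224 + 432 = 208$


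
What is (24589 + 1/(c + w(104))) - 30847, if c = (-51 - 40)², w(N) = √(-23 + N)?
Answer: -51878819/8290 ≈ -6258.0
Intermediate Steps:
c = 8281 (c = (-91)² = 8281)
(24589 + 1/(c + w(104))) - 30847 = (24589 + 1/(8281 + √(-23 + 104))) - 30847 = (24589 + 1/(8281 + √81)) - 30847 = (24589 + 1/(8281 + 9)) - 30847 = (24589 + 1/8290) - 30847 = 203842811/8290 - 30847 = -51878819/8290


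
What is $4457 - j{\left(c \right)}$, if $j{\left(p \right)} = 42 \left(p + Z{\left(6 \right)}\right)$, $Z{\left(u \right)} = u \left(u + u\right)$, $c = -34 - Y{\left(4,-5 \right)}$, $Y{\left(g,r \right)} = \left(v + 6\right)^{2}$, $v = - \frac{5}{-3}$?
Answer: $\frac{15989}{3} \approx 5329.7$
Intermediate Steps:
$v = \frac{5}{3}$ ($v = \left(-5\right) \left(- \frac{1}{3}\right) = \frac{5}{3} \approx 1.6667$)
$Y{\left(g,r \right)} = \frac{529}{9}$ ($Y{\left(g,r \right)} = \left(\frac{5}{3} + 6\right)^{2} = \left(\frac{23}{3}\right)^{2} = \frac{529}{9}$)
$c = - \frac{835}{9}$ ($c = -34 - \frac{529}{9} = - \frac{835}{9} \approx -92.778$)
$Z{\left(u \right)} = 2 u^{2}$ ($Z{\left(u \right)} = u 2 u = 2 u^{2}$)
$j{\left(p \right)} = 3024 + 42 p$ ($j{\left(p \right)} = 42 \left(p + 2 \cdot 6^{2}\right) = 42 \left(p + 2 \cdot 36\right) = 42 \left(p + 72\right) = 42 \left(72 + p\right) = 3024 + 42 p$)
$4457 - j{\left(c \right)} = 4457 - \left(3024 + 42 \left(- \frac{835}{9}\right)\right) = 4457 - \left(3024 - \frac{11690}{3}\right) = 4457 - - \frac{2618}{3} = 4457 + \frac{2618}{3} = \frac{15989}{3}$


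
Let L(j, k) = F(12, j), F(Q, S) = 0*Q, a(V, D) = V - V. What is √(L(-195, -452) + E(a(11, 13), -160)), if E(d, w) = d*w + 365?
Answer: √365 ≈ 19.105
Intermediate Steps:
a(V, D) = 0
F(Q, S) = 0
L(j, k) = 0
E(d, w) = 365 + d*w
√(L(-195, -452) + E(a(11, 13), -160)) = √(0 + (365 + 0*(-160))) = √(0 + (365 + 0)) = √(0 + 365) = √365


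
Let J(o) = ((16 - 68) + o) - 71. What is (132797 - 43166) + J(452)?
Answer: 89960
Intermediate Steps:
J(o) = -123 + o (J(o) = (-52 + o) - 71 = -123 + o)
(132797 - 43166) + J(452) = (132797 - 43166) + (-123 + 452) = 89631 + 329 = 89960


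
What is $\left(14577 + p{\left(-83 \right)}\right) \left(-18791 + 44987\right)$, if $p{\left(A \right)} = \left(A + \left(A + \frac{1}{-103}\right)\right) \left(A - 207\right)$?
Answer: $\frac{169229853636}{103} \approx 1.643 \cdot 10^{9}$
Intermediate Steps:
$p{\left(A \right)} = \left(-207 + A\right) \left(- \frac{1}{103} + 2 A\right)$ ($p{\left(A \right)} = \left(A + \left(A - \frac{1}{103}\right)\right) \left(-207 + A\right) = \left(A + \left(- \frac{1}{103} + A\right)\right) \left(-207 + A\right) = \left(- \frac{1}{103} + 2 A\right) \left(-207 + A\right) = \left(-207 + A\right) \left(- \frac{1}{103} + 2 A\right)$)
$\left(14577 + p{\left(-83 \right)}\right) \left(-18791 + 44987\right) = \left(14577 + \left(\frac{207}{103} + 2 \left(-83\right)^{2} - - \frac{3539369}{103}\right)\right) \left(-18791 + 44987\right) = \left(14577 + \left(\frac{207}{103} + 2 \cdot 6889 + \frac{3539369}{103}\right)\right) 26196 = \left(14577 + \left(\frac{207}{103} + 13778 + \frac{3539369}{103}\right)\right) 26196 = \left(14577 + \frac{4958710}{103}\right) 26196 = \frac{6460141}{103} \cdot 26196 = \frac{169229853636}{103}$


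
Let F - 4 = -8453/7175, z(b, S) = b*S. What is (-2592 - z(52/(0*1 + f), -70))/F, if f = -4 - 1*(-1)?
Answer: -81909800/60741 ≈ -1348.5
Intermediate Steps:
f = -3 (f = -4 + 1 = -3)
z(b, S) = S*b
F = 20247/7175 (F = 4 - 8453/7175 = 20247/7175 ≈ 2.8219)
(-2592 - z(52/(0*1 + f), -70))/F = (-2592 - (-70)*52/(0*1 - 3))/(20247/7175) = (-2592 - (-70)*52/(0 - 3))*(7175/20247) = (-2592 - (-70)*52/(-3))*(7175/20247) = (-2592 - (-70)*52*(-1/3))*(7175/20247) = (-2592 - (-70)*(-52)/3)*(7175/20247) = (-2592 - 1*3640/3)*(7175/20247) = (-2592 - 3640/3)*(7175/20247) = -11416/3*7175/20247 = -81909800/60741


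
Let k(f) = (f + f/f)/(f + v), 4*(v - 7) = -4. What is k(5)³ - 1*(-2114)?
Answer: 2813950/1331 ≈ 2114.2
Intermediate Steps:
v = 6 (v = 7 + (¼)*(-4) = 7 - 1 = 6)
k(f) = (1 + f)/(6 + f) (k(f) = (f + f/f)/(f + 6) = (f + 1)/(6 + f) = (1 + f)/(6 + f))
k(5)³ - 1*(-2114) = ((1 + 5)/(6 + 5))³ - 1*(-2114) = (6/11)³ + 2114 = 216/1331 + 2114 = 2813950/1331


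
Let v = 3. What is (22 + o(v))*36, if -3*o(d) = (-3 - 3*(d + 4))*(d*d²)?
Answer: 8568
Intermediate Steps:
o(d) = -d³*(-15 - 3*d)/3 (o(d) = -(-3 - 3*(d + 4))*d*d²/3 = -(-3 - 3*(4 + d))*d³/3 = -(-3 + (-12 - 3*d))*d³/3 = -(-15 - 3*d)*d³/3 = -d³*(-15 - 3*d)/3)
(22 + o(v))*36 = (22 + 3³*(5 + 3))*36 = (22 + 27*8)*36 = (22 + 216)*36 = 238*36 = 8568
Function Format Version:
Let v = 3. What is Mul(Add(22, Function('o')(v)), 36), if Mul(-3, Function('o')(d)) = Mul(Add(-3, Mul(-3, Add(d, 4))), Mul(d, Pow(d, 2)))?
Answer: 8568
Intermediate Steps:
Function('o')(d) = Mul(Rational(-1, 3), Pow(d, 3), Add(-15, Mul(-3, d))) (Function('o')(d) = Mul(Rational(-1, 3), Mul(Add(-3, Mul(-3, Add(d, 4))), Mul(d, Pow(d, 2)))) = Mul(Rational(-1, 3), Mul(Add(-3, Mul(-3, Add(4, d))), Pow(d, 3))) = Mul(Rational(-1, 3), Mul(Add(-3, Add(-12, Mul(-3, d))), Pow(d, 3))) = Mul(Rational(-1, 3), Mul(Add(-15, Mul(-3, d)), Pow(d, 3))) = Mul(Rational(-1, 3), Mul(Pow(d, 3), Add(-15, Mul(-3, d)))) = Mul(Rational(-1, 3), Pow(d, 3), Add(-15, Mul(-3, d))))
Mul(Add(22, Function('o')(v)), 36) = Mul(Add(22, Mul(Pow(3, 3), Add(5, 3))), 36) = Mul(Add(22, Mul(27, 8)), 36) = Mul(Add(22, 216), 36) = Mul(238, 36) = 8568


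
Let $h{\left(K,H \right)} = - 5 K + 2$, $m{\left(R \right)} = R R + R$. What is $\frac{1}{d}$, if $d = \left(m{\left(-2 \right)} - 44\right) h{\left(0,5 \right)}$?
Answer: $- \frac{1}{84} \approx -0.011905$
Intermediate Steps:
$m{\left(R \right)} = R + R^{2}$ ($m{\left(R \right)} = R^{2} + R = R + R^{2}$)
$h{\left(K,H \right)} = 2 - 5 K$
$d = -84$ ($d = \left(- 2 \left(1 - 2\right) - 44\right) \left(2 - 0\right) = \left(\left(-2\right) \left(-1\right) - 44\right) \left(2 + 0\right) = \left(2 - 44\right) 2 = \left(-42\right) 2 = -84$)
$\frac{1}{d} = \frac{1}{-84} = - \frac{1}{84}$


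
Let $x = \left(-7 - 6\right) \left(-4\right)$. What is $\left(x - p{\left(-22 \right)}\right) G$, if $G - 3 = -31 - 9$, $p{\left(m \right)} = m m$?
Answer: $15984$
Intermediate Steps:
$p{\left(m \right)} = m^{2}$
$G = -37$ ($G = 3 - 40 = -37$)
$x = 52$ ($x = \left(-13\right) \left(-4\right) = 52$)
$\left(x - p{\left(-22 \right)}\right) G = \left(52 - \left(-22\right)^{2}\right) \left(-37\right) = \left(52 - 484\right) \left(-37\right) = \left(-432\right) \left(-37\right) = 15984$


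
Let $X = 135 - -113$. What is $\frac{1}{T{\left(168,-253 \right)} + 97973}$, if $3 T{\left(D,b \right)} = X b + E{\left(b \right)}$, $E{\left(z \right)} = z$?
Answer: $\frac{1}{76974} \approx 1.2991 \cdot 10^{-5}$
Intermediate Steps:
$X = 248$ ($X = 135 + 113 = 248$)
$T{\left(D,b \right)} = 83 b$ ($T{\left(D,b \right)} = \frac{248 b + b}{3} = \frac{249 b}{3} = 83 b$)
$\frac{1}{T{\left(168,-253 \right)} + 97973} = \frac{1}{83 \left(-253\right) + 97973} = \frac{1}{-20999 + 97973} = \frac{1}{76974}$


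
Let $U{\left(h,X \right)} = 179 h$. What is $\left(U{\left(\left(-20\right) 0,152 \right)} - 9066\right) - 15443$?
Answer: $-24509$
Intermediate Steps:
$\left(U{\left(\left(-20\right) 0,152 \right)} - 9066\right) - 15443 = \left(179 \left(\left(-20\right) 0\right) - 9066\right) - 15443 = \left(179 \cdot 0 - 9066\right) - 15443 = \left(0 - 9066\right) - 15443 = -9066 - 15443 = -24509$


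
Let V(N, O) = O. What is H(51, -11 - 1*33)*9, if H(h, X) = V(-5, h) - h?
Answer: 0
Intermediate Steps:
H(h, X) = 0 (H(h, X) = h - h = 0)
H(51, -11 - 1*33)*9 = 0*9 = 0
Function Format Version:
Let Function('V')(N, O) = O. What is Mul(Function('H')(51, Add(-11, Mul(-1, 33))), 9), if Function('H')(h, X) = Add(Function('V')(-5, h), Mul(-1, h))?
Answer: 0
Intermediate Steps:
Function('H')(h, X) = 0 (Function('H')(h, X) = Add(h, Mul(-1, h)) = 0)
Mul(Function('H')(51, Add(-11, Mul(-1, 33))), 9) = Mul(0, 9) = 0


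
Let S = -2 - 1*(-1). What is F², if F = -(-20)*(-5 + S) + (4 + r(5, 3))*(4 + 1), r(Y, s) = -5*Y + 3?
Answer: 44100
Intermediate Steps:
r(Y, s) = 3 - 5*Y
S = -1 (S = -2 + 1 = -1)
F = -210 (F = -(-20)*(-5 - 1) + (4 + (3 - 5*5))*(4 + 1) = -(-20)*(-6) + (4 + (3 - 25))*5 = -4*30 + (4 - 22)*5 = -120 - 18*5 = -120 - 90 = -210)
F² = (-210)² = 44100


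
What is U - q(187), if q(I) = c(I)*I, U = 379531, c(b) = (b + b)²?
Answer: -25777281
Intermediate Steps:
c(b) = 4*b² (c(b) = (2*b)² = 4*b²)
q(I) = 4*I³ (q(I) = (4*I²)*I = 4*I³)
U - q(187) = 379531 - 4*187³ = 379531 - 4*6539203 = 379531 - 1*26156812 = 379531 - 26156812 = -25777281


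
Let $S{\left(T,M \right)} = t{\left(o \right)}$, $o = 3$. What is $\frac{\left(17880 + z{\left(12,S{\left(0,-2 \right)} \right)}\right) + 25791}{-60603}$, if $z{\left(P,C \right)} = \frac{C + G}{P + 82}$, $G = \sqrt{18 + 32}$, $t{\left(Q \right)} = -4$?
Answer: $- \frac{2052535}{2848341} - \frac{5 \sqrt{2}}{5696682} \approx -0.72061$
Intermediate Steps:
$S{\left(T,M \right)} = -4$
$G = 5 \sqrt{2}$ ($G = \sqrt{50} = 5 \sqrt{2} \approx 7.0711$)
$z{\left(P,C \right)} = \frac{C + 5 \sqrt{2}}{82 + P}$ ($z{\left(P,C \right)} = \frac{C + 5 \sqrt{2}}{P + 82} = \frac{C + 5 \sqrt{2}}{82 + P}$)
$\frac{\left(17880 + z{\left(12,S{\left(0,-2 \right)} \right)}\right) + 25791}{-60603} = \frac{\left(17880 + \frac{-4 + 5 \sqrt{2}}{82 + 12}\right) + 25791}{-60603} = \left(\left(17880 + \frac{-4 + 5 \sqrt{2}}{94}\right) + 25791\right) \left(- \frac{1}{60603}\right) = \left(\left(17880 - \left(\frac{2}{47} - \frac{5 \sqrt{2}}{94}\right)\right) + 25791\right) \left(- \frac{1}{60603}\right) = \left(\left(\frac{840358}{47} + \frac{5 \sqrt{2}}{94}\right) + 25791\right) \left(- \frac{1}{60603}\right) = \left(\frac{2052535}{47} + \frac{5 \sqrt{2}}{94}\right) \left(- \frac{1}{60603}\right) = - \frac{2052535}{2848341} - \frac{5 \sqrt{2}}{5696682}$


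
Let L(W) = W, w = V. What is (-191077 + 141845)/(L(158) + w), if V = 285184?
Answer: -24616/142671 ≈ -0.17254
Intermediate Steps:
w = 285184
(-191077 + 141845)/(L(158) + w) = (-191077 + 141845)/(158 + 285184) = -49232/285342 = -49232*1/285342 = -24616/142671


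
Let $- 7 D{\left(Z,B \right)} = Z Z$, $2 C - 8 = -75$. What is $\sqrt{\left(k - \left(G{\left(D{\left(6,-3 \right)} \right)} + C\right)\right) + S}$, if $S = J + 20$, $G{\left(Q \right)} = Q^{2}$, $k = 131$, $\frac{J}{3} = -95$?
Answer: $\frac{i \sqrt{24882}}{14} \approx 11.267 i$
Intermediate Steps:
$J = -285$ ($J = 3 \left(-95\right) = -285$)
$C = - \frac{67}{2}$ ($C = 4 + \frac{1}{2} \left(-75\right) = 4 - \frac{75}{2} = - \frac{67}{2} \approx -33.5$)
$D{\left(Z,B \right)} = - \frac{Z^{2}}{7}$ ($D{\left(Z,B \right)} = - \frac{Z Z}{7} = - \frac{Z^{2}}{7}$)
$S = -265$ ($S = -285 + 20 = -265$)
$\sqrt{\left(k - \left(G{\left(D{\left(6,-3 \right)} \right)} + C\right)\right) + S} = \sqrt{\left(131 - \left(\left(- \frac{6^{2}}{7}\right)^{2} - \frac{67}{2}\right)\right) - 265} = \sqrt{\left(131 - \left(\left(\left(- \frac{1}{7}\right) 36\right)^{2} - \frac{67}{2}\right)\right) - 265} = \sqrt{\left(131 - \left(\left(- \frac{36}{7}\right)^{2} - \frac{67}{2}\right)\right) - 265} = \sqrt{\left(131 - \left(\frac{1296}{49} - \frac{67}{2}\right)\right) - 265} = \sqrt{\left(131 - - \frac{691}{98}\right) - 265} = \sqrt{\left(131 + \frac{691}{98}\right) - 265} = \sqrt{\frac{13529}{98} - 265} = \sqrt{- \frac{12441}{98}} = \frac{i \sqrt{24882}}{14}$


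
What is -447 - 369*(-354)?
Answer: 130179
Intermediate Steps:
-447 - 369*(-354) = -447 + 130626 = 130179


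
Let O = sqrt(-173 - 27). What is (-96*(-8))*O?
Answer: 7680*I*sqrt(2) ≈ 10861.0*I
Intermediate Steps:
O = 10*I*sqrt(2) (O = sqrt(-200) = 10*I*sqrt(2) ≈ 14.142*I)
(-96*(-8))*O = (-96*(-8))*(10*I*sqrt(2)) = 768*(10*I*sqrt(2)) = 7680*I*sqrt(2)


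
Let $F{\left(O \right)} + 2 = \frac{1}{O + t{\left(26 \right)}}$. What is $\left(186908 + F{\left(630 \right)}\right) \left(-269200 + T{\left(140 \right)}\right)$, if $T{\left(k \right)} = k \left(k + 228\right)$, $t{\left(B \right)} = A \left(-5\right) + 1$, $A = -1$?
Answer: $- \frac{2156342016380}{53} \approx -4.0686 \cdot 10^{10}$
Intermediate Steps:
$t{\left(B \right)} = 6$ ($t{\left(B \right)} = \left(-1\right) \left(-5\right) + 1 = 5 + 1 = 6$)
$T{\left(k \right)} = k \left(228 + k\right)$
$F{\left(O \right)} = -2 + \frac{1}{6 + O}$ ($F{\left(O \right)} = -2 + \frac{1}{O + 6} = -2 + \frac{1}{6 + O}$)
$\left(186908 + F{\left(630 \right)}\right) \left(-269200 + T{\left(140 \right)}\right) = \left(186908 + \frac{-11 - 1260}{6 + 630}\right) \left(-269200 + 140 \left(228 + 140\right)\right) = \left(186908 + \frac{-11 - 1260}{636}\right) \left(-269200 + 140 \cdot 368\right) = \left(186908 + \frac{1}{636} \left(-1271\right)\right) \left(-269200 + 51520\right) = \left(186908 - \frac{1271}{636}\right) \left(-217680\right) = \frac{118872217}{636} \left(-217680\right) = - \frac{2156342016380}{53}$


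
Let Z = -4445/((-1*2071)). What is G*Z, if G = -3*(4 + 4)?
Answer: -106680/2071 ≈ -51.511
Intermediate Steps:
G = -24 (G = -3*8 = -24)
Z = 4445/2071 (Z = -4445/(-2071) = -4445*(-1/2071) = 4445/2071 ≈ 2.1463)
G*Z = -24*4445/2071 = -106680/2071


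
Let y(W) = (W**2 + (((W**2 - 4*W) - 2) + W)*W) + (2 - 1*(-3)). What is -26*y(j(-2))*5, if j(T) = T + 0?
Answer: 910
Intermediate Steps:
j(T) = T
y(W) = 5 + W**2 + W*(-2 + W**2 - 3*W) (y(W) = (W**2 + ((-2 + W**2 - 4*W) + W)*W) + (2 + 3) = (W**2 + (-2 + W**2 - 3*W)*W) + 5 = (W**2 + W*(-2 + W**2 - 3*W)) + 5 = 5 + W**2 + W*(-2 + W**2 - 3*W))
-26*y(j(-2))*5 = -26*(5 + (-2)**3 - 2*(-2) - 2*(-2)**2)*5 = -26*(5 - 8 + 4 - 2*4)*5 = -26*(5 - 8 + 4 - 8)*5 = -26*(-7)*5 = 182*5 = 910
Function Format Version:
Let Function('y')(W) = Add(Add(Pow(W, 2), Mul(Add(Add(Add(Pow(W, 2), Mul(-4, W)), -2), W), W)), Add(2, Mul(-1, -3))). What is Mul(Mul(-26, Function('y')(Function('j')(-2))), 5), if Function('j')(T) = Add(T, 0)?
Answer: 910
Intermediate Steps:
Function('j')(T) = T
Function('y')(W) = Add(5, Pow(W, 2), Mul(W, Add(-2, Pow(W, 2), Mul(-3, W)))) (Function('y')(W) = Add(Add(Pow(W, 2), Mul(Add(Add(-2, Pow(W, 2), Mul(-4, W)), W), W)), Add(2, 3)) = Add(Add(Pow(W, 2), Mul(Add(-2, Pow(W, 2), Mul(-3, W)), W)), 5) = Add(Add(Pow(W, 2), Mul(W, Add(-2, Pow(W, 2), Mul(-3, W)))), 5) = Add(5, Pow(W, 2), Mul(W, Add(-2, Pow(W, 2), Mul(-3, W)))))
Mul(Mul(-26, Function('y')(Function('j')(-2))), 5) = Mul(Mul(-26, Add(5, Pow(-2, 3), Mul(-2, -2), Mul(-2, Pow(-2, 2)))), 5) = Mul(Mul(-26, Add(5, -8, 4, Mul(-2, 4))), 5) = Mul(Mul(-26, Add(5, -8, 4, -8)), 5) = Mul(Mul(-26, -7), 5) = Mul(182, 5) = 910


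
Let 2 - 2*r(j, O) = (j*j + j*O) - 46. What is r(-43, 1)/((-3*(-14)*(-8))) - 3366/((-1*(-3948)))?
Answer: 9283/5264 ≈ 1.7635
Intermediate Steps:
r(j, O) = 24 - j²/2 - O*j/2 (r(j, O) = 1 - ((j*j + j*O) - 46)/2 = 1 - ((j² + O*j) - 46)/2 = 1 - (-46 + j² + O*j)/2 = 1 + (23 - j²/2 - O*j/2) = 24 - j²/2 - O*j/2)
r(-43, 1)/((-3*(-14)*(-8))) - 3366/((-1*(-3948))) = (24 - ½*(-43)² - ½*1*(-43))/((-3*(-14)*(-8))) - 3366/((-1*(-3948))) = (24 - ½*1849 + 43/2)/((42*(-8))) - 3366/3948 = (24 - 1849/2 + 43/2)/(-336) - 3366*1/3948 = -879*(-1/336) - 561/658 = 293/112 - 561/658 = 9283/5264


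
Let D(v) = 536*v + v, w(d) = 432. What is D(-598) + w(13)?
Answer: -320694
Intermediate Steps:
D(v) = 537*v
D(-598) + w(13) = 537*(-598) + 432 = -321126 + 432 = -320694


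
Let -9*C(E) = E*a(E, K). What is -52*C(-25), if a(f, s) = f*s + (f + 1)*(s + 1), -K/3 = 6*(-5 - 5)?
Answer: 3832400/3 ≈ 1.2775e+6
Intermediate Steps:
K = 180 (K = -18*(-5 - 5) = -18*(-10) = -3*(-60) = 180)
a(f, s) = f*s + (1 + f)*(1 + s)
C(E) = -E*(181 + 361*E)/9 (C(E) = -E*(1 + E + 180 + 2*E*180)/9 = -E*(1 + E + 180 + 360*E)/9 = -E*(181 + 361*E)/9)
-52*C(-25) = -(-52)*(-25)*(181 + 361*(-25))/9 = -(-52)*(-25)*(181 - 9025)/9 = -(-52)*(-25)*(-8844)/9 = -52*(-73700/3) = 3832400/3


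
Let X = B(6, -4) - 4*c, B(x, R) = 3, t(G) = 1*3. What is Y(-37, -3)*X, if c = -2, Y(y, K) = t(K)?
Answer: 33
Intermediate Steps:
t(G) = 3
Y(y, K) = 3
X = 11 (X = 3 - 4*(-2) = 3 + 8 = 11)
Y(-37, -3)*X = 3*11 = 33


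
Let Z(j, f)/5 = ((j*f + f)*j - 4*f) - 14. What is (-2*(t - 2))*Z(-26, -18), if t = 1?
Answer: -116420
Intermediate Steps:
Z(j, f) = -70 - 20*f + 5*j*(f + f*j) (Z(j, f) = 5*(((j*f + f)*j - 4*f) - 14) = 5*(((f*j + f)*j - 4*f) - 14) = 5*(((f + f*j)*j - 4*f) - 14) = 5*((j*(f + f*j) - 4*f) - 14) = 5*((-4*f + j*(f + f*j)) - 14) = 5*(-14 - 4*f + j*(f + f*j)) = -70 - 20*f + 5*j*(f + f*j))
(-2*(t - 2))*Z(-26, -18) = (-2*(1 - 2))*(-70 - 20*(-18) + 5*(-18)*(-26) + 5*(-18)*(-26)**2) = (-2*(-1))*(-70 + 360 + 2340 + 5*(-18)*676) = 2*(-70 + 360 + 2340 - 60840) = 2*(-58210) = -116420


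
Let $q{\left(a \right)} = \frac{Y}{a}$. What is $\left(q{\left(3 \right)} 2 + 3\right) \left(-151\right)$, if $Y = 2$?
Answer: $- \frac{1963}{3} \approx -654.33$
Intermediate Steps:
$q{\left(a \right)} = \frac{2}{a}$
$\left(q{\left(3 \right)} 2 + 3\right) \left(-151\right) = \left(\frac{2}{3} \cdot 2 + 3\right) \left(-151\right) = \left(\frac{4}{3} + 3\right) \left(-151\right) = \frac{13}{3} \left(-151\right) = - \frac{1963}{3}$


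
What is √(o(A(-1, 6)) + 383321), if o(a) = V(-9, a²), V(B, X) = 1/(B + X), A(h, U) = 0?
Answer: 4*√215618/3 ≈ 619.13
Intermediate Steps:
o(a) = 1/(-9 + a²)
√(o(A(-1, 6)) + 383321) = √(1/(-9 + 0²) + 383321) = √(1/(-9 + 0) + 383321) = √(1/(-9) + 383321) = √(-⅑ + 383321) = √(3449888/9) = 4*√215618/3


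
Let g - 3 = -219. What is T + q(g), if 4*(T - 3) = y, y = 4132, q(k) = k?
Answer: 820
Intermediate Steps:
g = -216 (g = 3 - 219 = -216)
T = 1036 (T = 3 + (¼)*4132 = 3 + 1033 = 1036)
T + q(g) = 1036 - 216 = 820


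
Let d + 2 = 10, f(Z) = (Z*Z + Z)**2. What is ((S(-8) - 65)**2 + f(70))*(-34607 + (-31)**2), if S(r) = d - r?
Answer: -831167265446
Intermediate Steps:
f(Z) = (Z + Z**2)**2 (f(Z) = (Z**2 + Z)**2 = (Z + Z**2)**2)
d = 8 (d = -2 + 10 = 8)
S(r) = 8 - r
((S(-8) - 65)**2 + f(70))*(-34607 + (-31)**2) = (((8 - 1*(-8)) - 65)**2 + 70**2*(1 + 70)**2)*(-34607 + (-31)**2) = (((8 + 8) - 65)**2 + 4900*71**2)*(-34607 + 961) = ((16 - 65)**2 + 4900*5041)*(-33646) = ((-49)**2 + 24700900)*(-33646) = (2401 + 24700900)*(-33646) = 24703301*(-33646) = -831167265446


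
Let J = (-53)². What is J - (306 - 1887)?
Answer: 4390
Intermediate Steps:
J = 2809
J - (306 - 1887) = 2809 - (306 - 1887) = 2809 - 1*(-1581) = 2809 + 1581 = 4390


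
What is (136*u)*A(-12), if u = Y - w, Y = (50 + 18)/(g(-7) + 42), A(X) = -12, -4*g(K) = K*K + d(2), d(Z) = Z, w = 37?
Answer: 2207008/39 ≈ 56590.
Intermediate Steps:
g(K) = -½ - K²/4 (g(K) = -(K*K + 2)/4 = -(K² + 2)/4 = -(2 + K²)/4 = -½ - K²/4)
Y = 272/117 (Y = (50 + 18)/((-½ - ¼*(-7)²) + 42) = 68/((-½ - ¼*49) + 42) = 68/((-½ - 49/4) + 42) = 68/(-51/4 + 42) = 68/(117/4) = 68*(4/117) = 272/117 ≈ 2.3248)
u = -4057/117 (u = 272/117 - 1*37 = 272/117 - 37 = -4057/117 ≈ -34.675)
(136*u)*A(-12) = (136*(-4057/117))*(-12) = -551752/117*(-12) = 2207008/39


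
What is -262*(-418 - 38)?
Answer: 119472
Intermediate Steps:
-262*(-418 - 38) = -262*(-456) = 119472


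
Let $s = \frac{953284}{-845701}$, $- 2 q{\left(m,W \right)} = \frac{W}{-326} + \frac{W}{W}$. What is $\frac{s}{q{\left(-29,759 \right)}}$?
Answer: $- \frac{621541168}{366188533} \approx -1.6973$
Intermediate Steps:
$q{\left(m,W \right)} = - \frac{1}{2} + \frac{W}{652}$ ($q{\left(m,W \right)} = - \frac{\frac{W}{-326} + \frac{W}{W}}{2} = - \frac{W \left(- \frac{1}{326}\right) + 1}{2} = - \frac{- \frac{W}{326} + 1}{2} = - \frac{1 - \frac{W}{326}}{2} = - \frac{1}{2} + \frac{W}{652}$)
$s = - \frac{953284}{845701}$ ($s = 953284 \left(- \frac{1}{845701}\right) = - \frac{953284}{845701} \approx -1.1272$)
$\frac{s}{q{\left(-29,759 \right)}} = - \frac{953284}{845701 \left(- \frac{1}{2} + \frac{1}{652} \cdot 759\right)} = - \frac{953284}{845701 \left(- \frac{1}{2} + \frac{759}{652}\right)} = - \frac{953284}{845701 \cdot \frac{433}{652}} = \left(- \frac{953284}{845701}\right) \frac{652}{433} = - \frac{621541168}{366188533}$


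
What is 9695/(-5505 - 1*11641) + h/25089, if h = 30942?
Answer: 95764559/143391998 ≈ 0.66785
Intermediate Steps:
9695/(-5505 - 1*11641) + h/25089 = 9695/(-5505 - 1*11641) + 30942/25089 = 9695/(-5505 - 11641) + 30942*(1/25089) = 9695/(-17146) + 10314/8363 = 9695*(-1/17146) + 10314/8363 = -9695/17146 + 10314/8363 = 95764559/143391998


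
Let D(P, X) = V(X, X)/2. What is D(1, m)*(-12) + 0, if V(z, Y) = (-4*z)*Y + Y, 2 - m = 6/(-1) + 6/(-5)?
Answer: 49404/25 ≈ 1976.2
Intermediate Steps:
m = 46/5 (m = 2 - (6/(-1) + 6/(-5)) = 2 - (6*(-1) + 6*(-⅕)) = 2 - (-6 - 6/5) = 2 - 1*(-36/5) = 2 + 36/5 = 46/5 ≈ 9.2000)
V(z, Y) = Y - 4*Y*z (V(z, Y) = -4*Y*z + Y = Y - 4*Y*z)
D(P, X) = X*(1 - 4*X)/2 (D(P, X) = (X*(1 - 4*X))/2 = (X*(1 - 4*X))*(½) = X*(1 - 4*X)/2)
D(1, m)*(-12) + 0 = ((½)*(46/5)*(1 - 4*46/5))*(-12) + 0 = ((½)*(46/5)*(1 - 184/5))*(-12) + 0 = ((½)*(46/5)*(-179/5))*(-12) + 0 = -4117/25*(-12) + 0 = 49404/25 + 0 = 49404/25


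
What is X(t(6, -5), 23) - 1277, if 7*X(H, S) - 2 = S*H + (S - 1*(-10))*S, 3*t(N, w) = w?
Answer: -24649/21 ≈ -1173.8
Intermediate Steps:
t(N, w) = w/3
X(H, S) = 2/7 + H*S/7 + S*(10 + S)/7 (X(H, S) = 2/7 + (S*H + (S - 1*(-10))*S)/7 = 2/7 + (H*S + (S + 10)*S)/7 = 2/7 + (H*S + (10 + S)*S)/7 = 2/7 + (H*S + S*(10 + S))/7 = 2/7 + (H*S/7 + S*(10 + S)/7) = 2/7 + H*S/7 + S*(10 + S)/7)
X(t(6, -5), 23) - 1277 = (2/7 + (1/7)*23**2 + (10/7)*23 + (1/7)*((1/3)*(-5))*23) - 1277 = (2/7 + (1/7)*529 + 230/7 + (1/7)*(-5/3)*23) - 1277 = (2/7 + 529/7 + 230/7 - 115/21) - 1277 = 2168/21 - 1277 = -24649/21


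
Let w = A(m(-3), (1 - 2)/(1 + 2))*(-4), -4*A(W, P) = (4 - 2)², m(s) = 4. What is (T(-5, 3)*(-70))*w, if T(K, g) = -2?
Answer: 560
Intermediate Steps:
A(W, P) = -1 (A(W, P) = -(4 - 2)²/4 = -¼*2² = -¼*4 = -1)
w = 4 (w = -1*(-4) = 4)
(T(-5, 3)*(-70))*w = -2*(-70)*4 = 140*4 = 560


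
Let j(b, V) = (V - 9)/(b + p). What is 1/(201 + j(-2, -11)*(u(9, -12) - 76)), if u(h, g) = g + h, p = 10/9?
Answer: -2/3153 ≈ -0.00063432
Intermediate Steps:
p = 10/9 (p = 10*(⅑) = 10/9 ≈ 1.1111)
j(b, V) = (-9 + V)/(10/9 + b) (j(b, V) = (V - 9)/(b + 10/9) = (-9 + V)/(10/9 + b))
1/(201 + j(-2, -11)*(u(9, -12) - 76)) = 1/(201 + (9*(-9 - 11)/(10 + 9*(-2)))*((-12 + 9) - 76)) = 1/(201 + (9*(-20)/(10 - 18))*(-3 - 76)) = 1/(201 + (9*(-20)/(-8))*(-79)) = 1/(201 + (9*(-⅛)*(-20))*(-79)) = 1/(201 + (45/2)*(-79)) = 1/(201 - 3555/2) = 1/(-3153/2) = -2/3153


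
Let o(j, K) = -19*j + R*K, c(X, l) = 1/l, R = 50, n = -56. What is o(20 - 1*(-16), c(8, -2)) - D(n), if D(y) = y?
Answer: -653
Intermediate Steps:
o(j, K) = -19*j + 50*K
o(20 - 1*(-16), c(8, -2)) - D(n) = (-19*(20 - 1*(-16)) + 50/(-2)) - 1*(-56) = (-19*(20 + 16) + 50*(-½)) + 56 = (-19*36 - 25) + 56 = (-684 - 25) + 56 = -709 + 56 = -653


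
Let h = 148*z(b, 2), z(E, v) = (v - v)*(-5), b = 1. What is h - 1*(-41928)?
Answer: 41928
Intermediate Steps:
z(E, v) = 0 (z(E, v) = 0*(-5) = 0)
h = 0 (h = 148*0 = 0)
h - 1*(-41928) = 0 - 1*(-41928) = 0 + 41928 = 41928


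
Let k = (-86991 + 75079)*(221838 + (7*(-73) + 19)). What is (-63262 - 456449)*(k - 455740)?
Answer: 1370545101474612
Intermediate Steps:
k = -2636673552 (k = -11912*(221838 + (-511 + 19)) = -11912*(221838 - 492) = -11912*221346 = -2636673552)
(-63262 - 456449)*(k - 455740) = (-63262 - 456449)*(-2636673552 - 455740) = -519711*(-2637129292) = 1370545101474612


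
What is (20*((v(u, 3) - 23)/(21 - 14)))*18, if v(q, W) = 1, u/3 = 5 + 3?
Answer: -7920/7 ≈ -1131.4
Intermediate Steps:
u = 24 (u = 3*(5 + 3) = 3*8 = 24)
(20*((v(u, 3) - 23)/(21 - 14)))*18 = (20*((1 - 23)/(21 - 14)))*18 = (20*(-22/7))*18 = -440/7*18 = -7920/7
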